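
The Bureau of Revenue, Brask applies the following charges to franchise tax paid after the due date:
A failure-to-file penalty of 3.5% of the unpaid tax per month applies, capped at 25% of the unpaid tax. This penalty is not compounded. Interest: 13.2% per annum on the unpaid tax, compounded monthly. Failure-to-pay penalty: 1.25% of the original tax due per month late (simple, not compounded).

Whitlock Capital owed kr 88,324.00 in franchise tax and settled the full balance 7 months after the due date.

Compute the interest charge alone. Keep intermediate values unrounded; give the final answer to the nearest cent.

Interest (13.2%/yr ÷ 12 = 1.1%/month): kr 88,324.00 × ((1 + 0.011)^7 − 1) = kr 7,029.5394…

kr 7,029.54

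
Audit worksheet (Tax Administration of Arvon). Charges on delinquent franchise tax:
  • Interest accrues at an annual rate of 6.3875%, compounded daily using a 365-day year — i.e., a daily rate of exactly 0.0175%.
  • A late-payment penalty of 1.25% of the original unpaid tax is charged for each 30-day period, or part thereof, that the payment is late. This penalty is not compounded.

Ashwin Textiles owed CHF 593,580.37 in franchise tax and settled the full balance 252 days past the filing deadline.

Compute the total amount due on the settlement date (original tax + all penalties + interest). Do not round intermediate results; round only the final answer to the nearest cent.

Penalty periods: ⌈252/30⌉ = 9; penalty = 9 × 1.25% × CHF 593,580.37 = CHF 66,777.79…
Interest: CHF 593,580.37 × ((1 + 0.000175)^252 − 1) = CHF 593,580.37 × 0.04508283… = CHF 26,760.2806…
Total = CHF 593,580.37 + CHF 66,777.7916… + CHF 26,760.2806… = CHF 687,118.44

CHF 687,118.44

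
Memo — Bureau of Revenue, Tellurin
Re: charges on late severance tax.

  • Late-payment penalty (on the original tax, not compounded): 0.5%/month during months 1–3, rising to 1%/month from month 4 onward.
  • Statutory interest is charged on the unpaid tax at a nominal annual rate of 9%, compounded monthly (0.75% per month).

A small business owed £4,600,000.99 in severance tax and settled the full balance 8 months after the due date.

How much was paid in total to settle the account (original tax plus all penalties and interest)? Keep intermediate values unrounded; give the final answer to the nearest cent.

£5,182,355.82

Penalty, months 1–3: 3 × 0.5% × £4,600,000.99 = £69,000.01…
Penalty, months 4–8: 5 × 1% × £4,600,000.99 = £230,000.05…
Interest: £4,600,000.99 × ((1 + 0.0075)^8 − 1) = £4,600,000.99 × 0.0615988… = £283,354.7609…
Total = £4,600,000.99 + £299,000.0644… + £283,354.7609… = £5,182,355.82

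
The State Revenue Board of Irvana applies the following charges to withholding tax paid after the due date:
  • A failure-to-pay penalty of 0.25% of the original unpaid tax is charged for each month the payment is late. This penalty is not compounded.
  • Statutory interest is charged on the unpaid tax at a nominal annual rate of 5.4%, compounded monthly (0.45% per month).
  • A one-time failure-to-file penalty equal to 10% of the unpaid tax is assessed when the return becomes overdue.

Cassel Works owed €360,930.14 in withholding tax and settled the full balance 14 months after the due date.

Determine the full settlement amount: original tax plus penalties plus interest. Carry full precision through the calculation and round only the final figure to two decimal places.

Failure-to-file penalty: 10% × €360,930.14 = €36,093.01…
Failure-to-pay penalty = 0.25% × €360,930.14 × 14 mo = €12,632.55…
Interest: €360,930.14 × ((1 + 0.0045)^14 − 1) = €360,930.14 × 0.0648763… = €23,415.8242…
Total = €360,930.14 + €48,725.5689 + €23,415.8242… = €433,071.53

€433,071.53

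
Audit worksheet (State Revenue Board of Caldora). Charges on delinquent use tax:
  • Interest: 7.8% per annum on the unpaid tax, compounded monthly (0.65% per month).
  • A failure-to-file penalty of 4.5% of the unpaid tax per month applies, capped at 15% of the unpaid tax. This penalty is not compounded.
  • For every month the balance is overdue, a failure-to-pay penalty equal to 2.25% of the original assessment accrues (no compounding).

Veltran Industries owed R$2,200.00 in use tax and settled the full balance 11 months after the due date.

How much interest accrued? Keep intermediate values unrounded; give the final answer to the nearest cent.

R$162.51

Interest: R$2,200.00 × ((1 + 0.0065)^11 − 1) = R$2,200.00 × 0.0738697… = R$162.5132…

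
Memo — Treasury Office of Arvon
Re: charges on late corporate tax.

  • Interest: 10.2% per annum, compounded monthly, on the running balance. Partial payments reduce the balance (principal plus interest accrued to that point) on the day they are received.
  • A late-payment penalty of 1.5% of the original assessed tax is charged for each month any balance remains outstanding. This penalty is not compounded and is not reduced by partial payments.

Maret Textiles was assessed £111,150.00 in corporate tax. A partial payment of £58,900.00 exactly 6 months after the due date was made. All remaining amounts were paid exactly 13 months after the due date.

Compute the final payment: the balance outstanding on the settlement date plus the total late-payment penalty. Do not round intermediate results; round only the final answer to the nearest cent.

£83,257.46

Monthly rate = 10.2% ÷ 12 = 0.85%
Balance at month 6: £111,150.0000 × (1 + 0.0085)^6 = £116,940.4827…
After £58,900.00 payment: £116,940.4827… − £58,900.00 = £58,040.4827…
Balance at month 13: £58,040.4827… × (1 + 0.0085)^7 = £61,583.2116…
Penalty: 13 × 1.5% × £111,150.00 = £21,674.25
Final settlement = outstanding balance + penalty = £61,583.2116… + £21,674.25 = £83,257.46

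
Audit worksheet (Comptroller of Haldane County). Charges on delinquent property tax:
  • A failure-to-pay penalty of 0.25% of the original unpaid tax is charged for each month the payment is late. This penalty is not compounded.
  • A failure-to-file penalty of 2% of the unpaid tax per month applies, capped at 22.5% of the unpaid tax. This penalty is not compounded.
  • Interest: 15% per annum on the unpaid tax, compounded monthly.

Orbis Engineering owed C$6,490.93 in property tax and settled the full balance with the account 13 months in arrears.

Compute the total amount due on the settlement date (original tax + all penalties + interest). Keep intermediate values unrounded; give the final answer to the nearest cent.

Failure-to-file: 13 × 2% × C$6,490.93 = C$1,687.64…, capped at 22.5% × C$6,490.93 = C$1,460.46…
Failure-to-pay penalty = 0.25% × C$6,490.93 × 13 mo = C$210.96…
Interest (15%/yr ÷ 12 = 1.25%/month): C$6,490.93 × ((1 + 0.0125)^13 − 1) = C$1,137.6260…
Total = C$6,490.93 + C$1,671.4145… + C$1,137.6260… = C$9,299.97

C$9,299.97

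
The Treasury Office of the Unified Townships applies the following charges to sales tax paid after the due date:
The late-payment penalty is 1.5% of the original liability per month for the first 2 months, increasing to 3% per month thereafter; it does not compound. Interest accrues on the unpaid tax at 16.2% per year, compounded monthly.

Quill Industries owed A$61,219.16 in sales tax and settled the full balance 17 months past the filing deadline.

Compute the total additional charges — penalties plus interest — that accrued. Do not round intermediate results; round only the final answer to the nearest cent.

Penalty, months 1–2: 2 × 1.5% × A$61,219.16 = A$1,836.57…
Penalty, months 3–17: 15 × 3% × A$61,219.16 = A$27,548.62…
Interest (16.2%/yr ÷ 12 = 1.35%/month): A$61,219.16 × ((1 + 0.0135)^17 − 1) = A$15,674.6124…
Penalties + interest = A$29,385.1968 + A$15,674.6124… = A$45,059.81

A$45,059.81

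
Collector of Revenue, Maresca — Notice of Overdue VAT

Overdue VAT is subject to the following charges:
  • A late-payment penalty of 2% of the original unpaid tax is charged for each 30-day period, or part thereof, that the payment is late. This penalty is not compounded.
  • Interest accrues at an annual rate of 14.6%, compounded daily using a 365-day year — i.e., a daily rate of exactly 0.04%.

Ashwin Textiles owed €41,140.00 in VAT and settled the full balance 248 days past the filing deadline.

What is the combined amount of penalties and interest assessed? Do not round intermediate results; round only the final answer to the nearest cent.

Penalty periods: ⌈248/30⌉ = 9; penalty = 9 × 2% × €41,140.00 = €7,405.20
Interest: €41,140.00 × ((1 + 0.0004)^248 − 1) = €41,140.00 × 0.10426523… = €4,289.4716…
Penalties + interest = €7,405.2000 + €4,289.4716… = €11,694.67

€11,694.67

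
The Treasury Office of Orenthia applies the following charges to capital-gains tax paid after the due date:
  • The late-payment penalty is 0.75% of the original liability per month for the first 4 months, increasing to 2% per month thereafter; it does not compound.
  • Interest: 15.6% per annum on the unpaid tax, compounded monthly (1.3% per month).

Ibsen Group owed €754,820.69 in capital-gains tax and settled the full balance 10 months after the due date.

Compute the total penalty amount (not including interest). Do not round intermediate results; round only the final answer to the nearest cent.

Penalty, months 1–4: 4 × 0.75% × €754,820.69 = €22,644.62…
Penalty, months 5–10: 6 × 2% × €754,820.69 = €90,578.48…
Total penalty = €22,644.62… + €90,578.48… = €113,223.10

€113,223.10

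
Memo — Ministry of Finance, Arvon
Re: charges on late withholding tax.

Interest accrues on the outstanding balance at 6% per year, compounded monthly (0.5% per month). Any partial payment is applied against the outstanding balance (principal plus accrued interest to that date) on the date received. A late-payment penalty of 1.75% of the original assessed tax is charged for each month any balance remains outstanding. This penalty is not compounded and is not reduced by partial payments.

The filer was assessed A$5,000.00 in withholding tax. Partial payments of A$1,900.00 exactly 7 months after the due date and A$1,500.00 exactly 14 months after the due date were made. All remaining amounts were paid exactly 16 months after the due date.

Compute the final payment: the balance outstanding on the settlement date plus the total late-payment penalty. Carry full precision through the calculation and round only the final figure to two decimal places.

Balance at month 7: A$5,000.0000 × (1 + 0.005)^7 = A$5,177.6470…
After A$1,900.00 payment: A$5,177.6470… − A$1,900.00 = A$3,277.6470…
Balance at month 14: A$3,277.6470… × (1 + 0.005)^7 = A$3,394.0998…
After A$1,500.00 payment: A$3,394.0998… − A$1,500.00 = A$1,894.0998…
Balance at month 16: A$1,894.0998… × (1 + 0.005)^2 = A$1,913.0882…
Penalty: 16 × 1.75% × A$5,000.00 = A$1,400.00
Final settlement = outstanding balance + penalty = A$1,913.0882… + A$1,400.00 = A$3,313.09

A$3,313.09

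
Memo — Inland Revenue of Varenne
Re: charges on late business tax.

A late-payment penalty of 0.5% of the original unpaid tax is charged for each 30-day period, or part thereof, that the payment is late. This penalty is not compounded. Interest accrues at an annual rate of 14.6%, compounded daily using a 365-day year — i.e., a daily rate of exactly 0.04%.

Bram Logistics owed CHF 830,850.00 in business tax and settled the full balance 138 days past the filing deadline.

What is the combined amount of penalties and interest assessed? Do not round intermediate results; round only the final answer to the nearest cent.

Penalty periods: ⌈138/30⌉ = 5; penalty = 5 × 0.5% × CHF 830,850.00 = CHF 20,771.25
Interest: CHF 830,850.00 × ((1 + 0.0004)^138 − 1) = CHF 830,850.00 × 0.05674028… = CHF 47,142.6621…
Penalties + interest = CHF 20,771.2500 + CHF 47,142.6621… = CHF 67,913.91

CHF 67,913.91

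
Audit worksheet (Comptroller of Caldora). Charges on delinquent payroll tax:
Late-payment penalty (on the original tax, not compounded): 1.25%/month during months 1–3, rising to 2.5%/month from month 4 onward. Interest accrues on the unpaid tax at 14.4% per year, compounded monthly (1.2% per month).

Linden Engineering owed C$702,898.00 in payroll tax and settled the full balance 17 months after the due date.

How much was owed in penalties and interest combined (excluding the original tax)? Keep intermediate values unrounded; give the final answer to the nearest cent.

Penalty, months 1–3: 3 × 1.25% × C$702,898.00 = C$26,358.68…
Penalty, months 4–17: 14 × 2.5% × C$702,898.00 = C$246,014.30
Interest: C$702,898.00 × ((1 + 0.012)^17 − 1) = C$702,898.00 × 0.2248100… = C$158,018.4777…
Penalties + interest = C$272,372.9750 + C$158,018.4777… = C$430,391.45

C$430,391.45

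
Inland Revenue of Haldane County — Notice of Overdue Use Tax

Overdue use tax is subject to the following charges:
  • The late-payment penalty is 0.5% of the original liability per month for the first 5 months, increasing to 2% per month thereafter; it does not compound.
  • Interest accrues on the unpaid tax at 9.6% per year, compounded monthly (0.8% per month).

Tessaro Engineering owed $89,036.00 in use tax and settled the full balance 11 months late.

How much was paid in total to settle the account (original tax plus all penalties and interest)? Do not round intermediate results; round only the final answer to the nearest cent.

$110,102.44

Penalty, months 1–5: 5 × 0.5% × $89,036.00 = $2,225.90
Penalty, months 6–11: 6 × 2% × $89,036.00 = $10,684.32
Interest: $89,036.00 × ((1 + 0.008)^11 − 1) = $89,036.00 × 0.0916058… = $8,156.2182…
Total = $89,036.00 + $12,910.2200 + $8,156.2182… = $110,102.44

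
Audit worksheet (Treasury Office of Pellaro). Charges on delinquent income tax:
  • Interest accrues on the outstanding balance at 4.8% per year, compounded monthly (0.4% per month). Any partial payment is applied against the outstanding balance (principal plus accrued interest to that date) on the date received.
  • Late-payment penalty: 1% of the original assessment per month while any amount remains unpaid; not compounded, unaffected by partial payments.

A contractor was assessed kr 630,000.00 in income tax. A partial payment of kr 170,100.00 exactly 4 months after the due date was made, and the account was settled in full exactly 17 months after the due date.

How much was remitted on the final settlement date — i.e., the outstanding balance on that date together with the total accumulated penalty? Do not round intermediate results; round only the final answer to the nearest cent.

kr 602,178.06

Balance at month 4: kr 630,000.0000 × (1 + 0.004)^4 = kr 640,140.6414…
After kr 170,100.00 payment: kr 640,140.6414… − kr 170,100.00 = kr 470,040.6414…
Balance at month 17: kr 470,040.6414… × (1 + 0.004)^13 = kr 495,078.0558…
Penalty: 17 × 1% × kr 630,000.00 = kr 107,100.00
Final settlement = outstanding balance + penalty = kr 495,078.0558… + kr 107,100.00 = kr 602,178.06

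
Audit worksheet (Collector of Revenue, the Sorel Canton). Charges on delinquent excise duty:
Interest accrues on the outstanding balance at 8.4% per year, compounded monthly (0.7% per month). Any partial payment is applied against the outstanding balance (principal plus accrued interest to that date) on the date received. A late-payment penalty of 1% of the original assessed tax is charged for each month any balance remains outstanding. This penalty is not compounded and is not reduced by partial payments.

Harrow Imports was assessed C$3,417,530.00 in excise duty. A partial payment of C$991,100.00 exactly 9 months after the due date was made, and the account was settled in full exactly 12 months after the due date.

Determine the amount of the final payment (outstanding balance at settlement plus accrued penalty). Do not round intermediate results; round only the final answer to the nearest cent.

C$3,113,961.27

Balance at month 9: C$3,417,530.0000 × (1 + 0.007)^9 = C$3,638,962.4200…
After C$991,100.00 payment: C$3,638,962.4200… − C$991,100.00 = C$2,647,862.4200…
Balance at month 12: C$2,647,862.4200… × (1 + 0.007)^3 = C$2,703,857.6748…
Penalty: 12 × 1% × C$3,417,530.00 = C$410,103.60
Final settlement = outstanding balance + penalty = C$2,703,857.6748… + C$410,103.60 = C$3,113,961.27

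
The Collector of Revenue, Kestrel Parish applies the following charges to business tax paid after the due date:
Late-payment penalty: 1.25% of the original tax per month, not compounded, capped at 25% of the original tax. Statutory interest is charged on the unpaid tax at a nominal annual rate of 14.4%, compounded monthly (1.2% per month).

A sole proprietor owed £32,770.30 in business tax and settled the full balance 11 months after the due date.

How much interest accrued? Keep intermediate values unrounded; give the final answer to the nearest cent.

£4,594.79

Interest: £32,770.30 × ((1 + 0.012)^11 − 1) = £32,770.30 × 0.1402121… = £4,594.7919…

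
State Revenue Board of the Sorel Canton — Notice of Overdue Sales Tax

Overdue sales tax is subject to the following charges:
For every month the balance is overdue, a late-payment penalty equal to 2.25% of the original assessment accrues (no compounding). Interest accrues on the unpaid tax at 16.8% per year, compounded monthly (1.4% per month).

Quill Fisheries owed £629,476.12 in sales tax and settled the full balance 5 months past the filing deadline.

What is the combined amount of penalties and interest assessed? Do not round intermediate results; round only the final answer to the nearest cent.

Late-payment penalty: 5 × 2.25% × £629,476.12 = £70,816.06…
Interest: £629,476.12 × ((1 + 0.014)^5 − 1) = £629,476.12 × 0.0719876… = £45,314.4957…
Penalties + interest = £70,816.0635 + £45,314.4957… = £116,130.56

£116,130.56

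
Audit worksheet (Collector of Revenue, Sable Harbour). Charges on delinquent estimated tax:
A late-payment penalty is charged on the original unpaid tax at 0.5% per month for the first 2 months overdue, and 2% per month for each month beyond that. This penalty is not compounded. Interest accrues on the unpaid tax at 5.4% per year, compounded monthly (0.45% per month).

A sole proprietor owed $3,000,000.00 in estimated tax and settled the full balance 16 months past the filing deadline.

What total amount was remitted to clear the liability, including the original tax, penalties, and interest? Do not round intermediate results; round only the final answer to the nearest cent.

Penalty, months 1–2: 2 × 0.5% × $3,000,000.00 = $30,000.00
Penalty, months 3–16: 14 × 2% × $3,000,000.00 = $840,000.00
Interest: $3,000,000.00 × ((1 + 0.0045)^16 − 1) = $3,000,000.00 × 0.0744818… = $223,445.3533…
Total = $3,000,000.00 + $870,000.0000 + $223,445.3533… = $4,093,445.35

$4,093,445.35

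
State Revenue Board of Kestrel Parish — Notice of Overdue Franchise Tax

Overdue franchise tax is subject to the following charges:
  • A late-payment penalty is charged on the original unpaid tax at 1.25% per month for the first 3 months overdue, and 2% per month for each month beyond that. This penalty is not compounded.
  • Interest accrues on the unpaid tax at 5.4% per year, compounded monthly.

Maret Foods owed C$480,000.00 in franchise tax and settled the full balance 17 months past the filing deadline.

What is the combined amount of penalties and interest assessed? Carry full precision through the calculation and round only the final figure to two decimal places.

Penalty, months 1–3: 3 × 1.25% × C$480,000.00 = C$18,000.00
Penalty, months 4–17: 14 × 2% × C$480,000.00 = C$134,400.00
Interest (5.4%/yr ÷ 12 = 0.45%/month): C$480,000.00 × ((1 + 0.0045)^17 − 1) = C$38,072.1372…
Penalties + interest = C$152,400.0000 + C$38,072.1372… = C$190,472.14

C$190,472.14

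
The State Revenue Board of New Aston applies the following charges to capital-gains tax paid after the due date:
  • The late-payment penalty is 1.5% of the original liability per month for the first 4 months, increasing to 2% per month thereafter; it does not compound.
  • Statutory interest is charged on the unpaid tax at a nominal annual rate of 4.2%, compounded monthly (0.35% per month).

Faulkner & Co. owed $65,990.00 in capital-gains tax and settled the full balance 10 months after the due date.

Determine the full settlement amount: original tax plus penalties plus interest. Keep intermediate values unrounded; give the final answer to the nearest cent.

Penalty, months 1–4: 4 × 1.5% × $65,990.00 = $3,959.40
Penalty, months 5–10: 6 × 2% × $65,990.00 = $7,918.80
Interest: $65,990.00 × ((1 + 0.0035)^10 − 1) = $65,990.00 × 0.0355564… = $2,346.3686…
Total = $65,990.00 + $11,878.2000 + $2,346.3686… = $80,214.57

$80,214.57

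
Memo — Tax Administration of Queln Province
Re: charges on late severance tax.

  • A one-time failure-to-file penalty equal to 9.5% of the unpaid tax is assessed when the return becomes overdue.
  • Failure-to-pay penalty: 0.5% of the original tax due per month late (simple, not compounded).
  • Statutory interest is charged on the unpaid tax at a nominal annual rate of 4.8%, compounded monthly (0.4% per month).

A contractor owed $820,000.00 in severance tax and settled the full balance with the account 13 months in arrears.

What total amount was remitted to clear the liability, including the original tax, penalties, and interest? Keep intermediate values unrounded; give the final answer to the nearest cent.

Failure-to-file penalty: 9.5% × $820,000.00 = $77,900.00
Failure-to-pay penalty = 0.5% × $820,000.00 × 13 mo = $53,300.00
Interest: $820,000.00 × ((1 + 0.004)^13 − 1) = $820,000.00 × 0.0532665… = $43,678.5205…
Total = $820,000.00 + $131,200.0000 + $43,678.5205… = $994,878.52

$994,878.52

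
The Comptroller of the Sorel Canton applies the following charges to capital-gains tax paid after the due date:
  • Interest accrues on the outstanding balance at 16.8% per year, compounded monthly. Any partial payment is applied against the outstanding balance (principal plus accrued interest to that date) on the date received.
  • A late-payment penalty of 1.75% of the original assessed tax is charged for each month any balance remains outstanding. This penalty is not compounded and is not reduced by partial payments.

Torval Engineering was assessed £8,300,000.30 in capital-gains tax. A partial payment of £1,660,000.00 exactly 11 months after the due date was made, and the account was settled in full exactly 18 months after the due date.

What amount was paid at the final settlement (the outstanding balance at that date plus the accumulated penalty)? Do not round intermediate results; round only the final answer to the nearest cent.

Monthly rate = 16.8% ÷ 12 = 1.4%
Balance at month 11: £8,300,000.3000 × (1 + 0.014)^11 = £9,671,539.5705…
After £1,660,000.00 payment: £9,671,539.5705… − £1,660,000.00 = £8,011,539.5705…
Balance at month 18: £8,011,539.5705… × (1 + 0.014)^7 = £8,830,426.2364…
Penalty: 18 × 1.75% × £8,300,000.30 = £2,614,500.09…
Final settlement = outstanding balance + penalty = £8,830,426.2364… + £2,614,500.09… = £11,444,926.33

£11,444,926.33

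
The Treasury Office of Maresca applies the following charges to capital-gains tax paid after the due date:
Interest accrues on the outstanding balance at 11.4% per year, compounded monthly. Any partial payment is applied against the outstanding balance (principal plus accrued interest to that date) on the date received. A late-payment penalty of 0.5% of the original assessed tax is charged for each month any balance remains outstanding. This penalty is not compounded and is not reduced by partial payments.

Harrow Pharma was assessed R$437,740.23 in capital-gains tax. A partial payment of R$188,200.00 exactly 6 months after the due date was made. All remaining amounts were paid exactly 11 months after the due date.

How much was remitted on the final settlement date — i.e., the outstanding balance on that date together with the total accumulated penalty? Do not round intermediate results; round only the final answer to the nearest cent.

Monthly rate = 11.4% ÷ 12 = 0.95%
Balance at month 6: R$437,740.2300 × (1 + 0.0095)^6 = R$463,291.5738…
After R$188,200.00 payment: R$463,291.5738… − R$188,200.00 = R$275,091.5738…
Balance at month 11: R$275,091.5738… × (1 + 0.0095)^5 = R$288,409.0635…
Penalty: 11 × 0.5% × R$437,740.23 = R$24,075.71…
Final settlement = outstanding balance + penalty = R$288,409.0635… + R$24,075.71… = R$312,484.78

R$312,484.78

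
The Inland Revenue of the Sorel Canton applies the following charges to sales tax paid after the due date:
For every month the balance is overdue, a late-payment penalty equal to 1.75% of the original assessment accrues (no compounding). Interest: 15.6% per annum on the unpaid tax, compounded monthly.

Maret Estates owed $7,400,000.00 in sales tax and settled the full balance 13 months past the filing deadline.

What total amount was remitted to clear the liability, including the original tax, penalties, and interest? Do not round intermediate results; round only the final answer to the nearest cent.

$10,436,451.25

Late-payment penalty: 13 × 1.75% × $7,400,000.00 = $1,683,500.00
Interest (15.6%/yr ÷ 12 = 1.3%/month): $7,400,000.00 × ((1 + 0.013)^13 − 1) = $1,352,951.2453…
Total = $7,400,000.00 + $1,683,500.0000 + $1,352,951.2453… = $10,436,451.25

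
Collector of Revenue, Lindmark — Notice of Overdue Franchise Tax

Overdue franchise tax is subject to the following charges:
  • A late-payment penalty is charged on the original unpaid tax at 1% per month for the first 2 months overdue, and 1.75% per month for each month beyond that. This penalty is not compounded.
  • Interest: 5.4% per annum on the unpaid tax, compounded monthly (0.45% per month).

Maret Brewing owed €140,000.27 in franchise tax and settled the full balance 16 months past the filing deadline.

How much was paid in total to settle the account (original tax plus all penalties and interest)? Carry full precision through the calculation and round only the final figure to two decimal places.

€187,527.81

Penalty, months 1–2: 2 × 1% × €140,000.27 = €2,800.01…
Penalty, months 3–16: 14 × 1.75% × €140,000.27 = €34,300.07…
Interest: €140,000.27 × ((1 + 0.0045)^16 − 1) = €140,000.27 × 0.0744818… = €10,427.4699…
Total = €140,000.27 + €37,100.0716… + €10,427.4699… = €187,527.81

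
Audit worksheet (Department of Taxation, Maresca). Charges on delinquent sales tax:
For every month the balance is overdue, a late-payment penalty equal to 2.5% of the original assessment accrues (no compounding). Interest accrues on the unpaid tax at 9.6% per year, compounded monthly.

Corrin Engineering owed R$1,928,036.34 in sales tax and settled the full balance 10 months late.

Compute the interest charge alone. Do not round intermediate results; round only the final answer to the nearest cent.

R$159,915.78

Interest (9.6%/yr ÷ 12 = 0.8%/month): R$1,928,036.34 × ((1 + 0.008)^10 − 1) = R$159,915.7849…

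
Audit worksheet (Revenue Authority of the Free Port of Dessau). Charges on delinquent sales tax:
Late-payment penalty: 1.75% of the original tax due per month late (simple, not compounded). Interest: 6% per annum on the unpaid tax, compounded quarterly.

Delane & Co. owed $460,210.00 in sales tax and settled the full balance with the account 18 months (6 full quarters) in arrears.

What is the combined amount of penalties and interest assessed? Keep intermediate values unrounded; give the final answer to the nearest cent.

$187,969.67

Late-payment penalty = 1.75% × $460,210.00 × 18 mo = $144,966.15
Interest (6%/yr ÷ 4 = 1.5%/quarter): $460,210.00 × ((1 + 0.015)^6 − 1) = $43,003.5245…
Penalties + interest = $144,966.1500 + $43,003.5245… = $187,969.67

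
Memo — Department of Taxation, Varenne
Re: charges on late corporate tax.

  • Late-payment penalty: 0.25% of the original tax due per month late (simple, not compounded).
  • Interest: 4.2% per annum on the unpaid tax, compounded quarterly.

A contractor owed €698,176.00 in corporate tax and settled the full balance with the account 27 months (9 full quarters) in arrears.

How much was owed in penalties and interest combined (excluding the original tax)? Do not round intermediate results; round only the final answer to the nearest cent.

Late-payment penalty = 0.25% × €698,176.00 × 27 mo = €47,126.88
Interest (4.2%/yr ÷ 4 = 1.05%/quarter): €698,176.00 × ((1 + 0.0105)^9 − 1) = €68,817.6641…
Penalties + interest = €47,126.8800 + €68,817.6641… = €115,944.54

€115,944.54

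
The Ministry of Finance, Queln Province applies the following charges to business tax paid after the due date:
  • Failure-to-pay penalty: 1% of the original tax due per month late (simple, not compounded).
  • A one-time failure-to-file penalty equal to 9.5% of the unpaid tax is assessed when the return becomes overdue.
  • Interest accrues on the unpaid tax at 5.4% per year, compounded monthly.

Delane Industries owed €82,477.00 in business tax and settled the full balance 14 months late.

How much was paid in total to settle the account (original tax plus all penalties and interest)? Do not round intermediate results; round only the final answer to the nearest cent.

€107,209.90

Failure-to-file penalty: 9.5% × €82,477.00 = €7,835.32…
Failure-to-pay penalty = 1% × €82,477.00 × 14 mo = €11,546.78
Interest (5.4%/yr ÷ 12 = 0.45%/month): €82,477.00 × ((1 + 0.0045)^14 − 1) = €5,350.8054…
Total = €82,477.00 + €19,382.0950 + €5,350.8054… = €107,209.90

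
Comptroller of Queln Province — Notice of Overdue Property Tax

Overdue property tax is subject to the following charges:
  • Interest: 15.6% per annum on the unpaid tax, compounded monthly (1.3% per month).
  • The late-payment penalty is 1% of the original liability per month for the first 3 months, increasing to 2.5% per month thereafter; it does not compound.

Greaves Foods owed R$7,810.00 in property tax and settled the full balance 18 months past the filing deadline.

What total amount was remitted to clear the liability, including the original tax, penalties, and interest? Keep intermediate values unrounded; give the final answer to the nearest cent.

R$13,017.24

Penalty, months 1–3: 3 × 1% × R$7,810.00 = R$234.30
Penalty, months 4–18: 15 × 2.5% × R$7,810.00 = R$2,928.75
Interest: R$7,810.00 × ((1 + 0.013)^18 − 1) = R$7,810.00 × 0.2617404… = R$2,044.1927…
Total = R$7,810.00 + R$3,163.0500 + R$2,044.1927… = R$13,017.24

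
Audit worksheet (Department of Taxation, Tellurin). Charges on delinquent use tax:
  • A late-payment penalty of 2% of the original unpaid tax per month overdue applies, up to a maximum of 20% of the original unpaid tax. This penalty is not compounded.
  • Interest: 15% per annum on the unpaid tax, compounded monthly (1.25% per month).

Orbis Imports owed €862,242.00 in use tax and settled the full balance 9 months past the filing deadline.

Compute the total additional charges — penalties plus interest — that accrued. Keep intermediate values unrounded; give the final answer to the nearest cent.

€257,200.04

Penalty: 9 × 2% × €862,242.00 = €155,203.56 (below the 20% cap of €172,448.40)
Interest: €862,242.00 × ((1 + 0.0125)^9 − 1) = €862,242.00 × 0.1182922… = €101,996.4837…
Penalties + interest = €155,203.5600 + €101,996.4837… = €257,200.04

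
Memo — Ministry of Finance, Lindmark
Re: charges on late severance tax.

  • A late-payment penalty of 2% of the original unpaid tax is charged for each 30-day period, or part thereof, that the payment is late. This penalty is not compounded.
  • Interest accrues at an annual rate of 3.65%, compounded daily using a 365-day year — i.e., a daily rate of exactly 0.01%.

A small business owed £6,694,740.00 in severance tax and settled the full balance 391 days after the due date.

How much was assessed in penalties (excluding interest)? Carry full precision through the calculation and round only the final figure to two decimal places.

£1,874,527.20

Penalty periods: ⌈391/30⌉ = 14; penalty = 14 × 2% × £6,694,740.00 = £1,874,527.20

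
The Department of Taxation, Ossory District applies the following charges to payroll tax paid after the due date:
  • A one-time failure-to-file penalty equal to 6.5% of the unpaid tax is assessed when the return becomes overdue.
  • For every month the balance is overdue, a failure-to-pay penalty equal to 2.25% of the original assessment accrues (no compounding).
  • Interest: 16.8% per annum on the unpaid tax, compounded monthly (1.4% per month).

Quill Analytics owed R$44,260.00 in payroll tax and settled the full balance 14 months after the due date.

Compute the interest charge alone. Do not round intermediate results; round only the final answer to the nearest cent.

R$9,510.34

Interest: R$44,260.00 × ((1 + 0.014)^14 − 1) = R$44,260.00 × 0.2148744… = R$9,510.3396…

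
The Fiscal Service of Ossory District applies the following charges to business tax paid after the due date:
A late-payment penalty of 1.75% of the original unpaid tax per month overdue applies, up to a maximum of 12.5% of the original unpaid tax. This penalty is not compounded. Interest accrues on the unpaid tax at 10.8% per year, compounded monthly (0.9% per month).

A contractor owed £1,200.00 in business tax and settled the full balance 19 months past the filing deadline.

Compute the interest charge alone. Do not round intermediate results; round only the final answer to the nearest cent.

£222.70

Interest: £1,200.00 × ((1 + 0.009)^19 − 1) = £1,200.00 × 0.1855835… = £222.7002…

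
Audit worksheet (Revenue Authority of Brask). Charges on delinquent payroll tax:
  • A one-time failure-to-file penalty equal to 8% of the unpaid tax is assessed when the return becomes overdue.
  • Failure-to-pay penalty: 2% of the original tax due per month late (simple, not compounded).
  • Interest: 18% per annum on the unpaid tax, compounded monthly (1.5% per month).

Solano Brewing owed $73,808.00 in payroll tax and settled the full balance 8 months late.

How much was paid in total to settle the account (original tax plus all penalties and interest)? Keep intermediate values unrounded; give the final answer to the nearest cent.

$100,858.08

Failure-to-file penalty: 8% × $73,808.00 = $5,904.64
Failure-to-pay penalty: 8 × 2% × $73,808.00 = $11,809.28
Interest: $73,808.00 × ((1 + 0.015)^8 − 1) = $73,808.00 × 0.1264926… = $9,336.1648…
Total = $73,808.00 + $17,713.9200 + $9,336.1648… = $100,858.08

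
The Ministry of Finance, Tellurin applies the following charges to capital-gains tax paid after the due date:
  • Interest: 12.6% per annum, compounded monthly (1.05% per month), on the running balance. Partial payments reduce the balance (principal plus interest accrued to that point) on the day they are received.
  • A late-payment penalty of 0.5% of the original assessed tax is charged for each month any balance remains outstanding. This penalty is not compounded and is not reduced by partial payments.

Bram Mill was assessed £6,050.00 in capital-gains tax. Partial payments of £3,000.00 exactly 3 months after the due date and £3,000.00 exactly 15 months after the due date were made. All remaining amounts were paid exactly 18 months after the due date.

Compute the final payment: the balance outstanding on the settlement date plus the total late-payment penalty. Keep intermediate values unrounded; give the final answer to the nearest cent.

Balance at month 3: £6,050.0000 × (1 + 0.0105)^3 = £6,242.5830…
After £3,000.00 payment: £6,242.5830… − £3,000.00 = £3,242.5830…
Balance at month 15: £3,242.5830… × (1 + 0.0105)^12 = £3,675.5888…
After £3,000.00 payment: £3,675.5888… − £3,000.00 = £675.5888…
Balance at month 18: £675.5888… × (1 + 0.0105)^3 = £697.0941…
Penalty: 18 × 0.5% × £6,050.00 = £544.50
Final settlement = outstanding balance + penalty = £697.0941… + £544.50 = £1,241.59

£1,241.59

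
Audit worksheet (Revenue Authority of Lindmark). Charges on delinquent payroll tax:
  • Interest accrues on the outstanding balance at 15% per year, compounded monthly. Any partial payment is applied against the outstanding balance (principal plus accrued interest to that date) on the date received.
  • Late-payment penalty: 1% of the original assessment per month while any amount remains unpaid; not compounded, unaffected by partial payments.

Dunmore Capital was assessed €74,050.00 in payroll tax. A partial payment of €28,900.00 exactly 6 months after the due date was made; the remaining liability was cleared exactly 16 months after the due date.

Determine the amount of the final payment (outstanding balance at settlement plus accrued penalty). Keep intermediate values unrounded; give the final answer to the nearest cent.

Monthly rate = 15% ÷ 12 = 1.25%
Balance at month 6: €74,050.0000 × (1 + 0.0125)^6 = €79,780.2245…
After €28,900.00 payment: €79,780.2245… − €28,900.00 = €50,880.2245…
Balance at month 16: €50,880.2245… × (1 + 0.0125)^10 = €57,610.1940…
Penalty: 16 × 1% × €74,050.00 = €11,848.00
Final settlement = outstanding balance + penalty = €57,610.1940… + €11,848.00 = €69,458.19

€69,458.19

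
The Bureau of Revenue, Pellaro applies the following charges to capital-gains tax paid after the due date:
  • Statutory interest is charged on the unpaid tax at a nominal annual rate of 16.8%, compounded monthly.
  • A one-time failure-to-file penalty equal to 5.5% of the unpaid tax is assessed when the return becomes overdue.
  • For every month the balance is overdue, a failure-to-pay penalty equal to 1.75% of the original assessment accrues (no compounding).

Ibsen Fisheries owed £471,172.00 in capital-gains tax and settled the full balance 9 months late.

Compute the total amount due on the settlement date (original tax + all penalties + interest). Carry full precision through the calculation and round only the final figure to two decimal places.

Failure-to-file penalty: 5.5% × £471,172.00 = £25,914.46
Failure-to-pay penalty: 9 × 1.75% × £471,172.00 = £74,209.59
Interest (16.8%/yr ÷ 12 = 1.4%/month): £471,172.00 × ((1 + 0.014)^9 − 1) = £62,803.1778…
Total = £471,172.00 + £100,124.0500 + £62,803.1778… = £634,099.23

£634,099.23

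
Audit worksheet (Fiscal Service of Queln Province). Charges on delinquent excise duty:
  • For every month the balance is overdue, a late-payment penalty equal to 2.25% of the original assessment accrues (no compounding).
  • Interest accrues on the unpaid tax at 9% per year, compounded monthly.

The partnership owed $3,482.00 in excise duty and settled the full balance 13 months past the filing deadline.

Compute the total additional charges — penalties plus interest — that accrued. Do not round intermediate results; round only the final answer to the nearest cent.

$1,373.69

Late-payment penalty: 13 × 2.25% × $3,482.00 = $1,018.49…
Interest (9%/yr ÷ 12 = 0.75%/month): $3,482.00 × ((1 + 0.0075)^13 − 1) = $355.2004…
Penalties + interest = $1,018.4850 + $355.2004… = $1,373.69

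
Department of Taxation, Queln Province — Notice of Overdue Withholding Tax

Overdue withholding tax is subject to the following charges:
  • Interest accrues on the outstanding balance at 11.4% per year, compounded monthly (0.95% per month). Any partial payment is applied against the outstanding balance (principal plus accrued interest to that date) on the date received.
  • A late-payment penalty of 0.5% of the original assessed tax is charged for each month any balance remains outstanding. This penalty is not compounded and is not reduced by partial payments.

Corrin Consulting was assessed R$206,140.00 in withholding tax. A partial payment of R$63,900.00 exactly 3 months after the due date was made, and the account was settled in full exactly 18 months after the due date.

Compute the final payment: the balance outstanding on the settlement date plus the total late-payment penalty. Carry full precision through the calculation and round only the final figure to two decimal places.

R$189,301.53

Balance at month 3: R$206,140.0000 × (1 + 0.0095)^3 = R$212,070.9791…
After R$63,900.00 payment: R$212,070.9791… − R$63,900.00 = R$148,170.9791…
Balance at month 18: R$148,170.9791… × (1 + 0.0095)^15 = R$170,748.9336…
Penalty: 18 × 0.5% × R$206,140.00 = R$18,552.60
Final settlement = outstanding balance + penalty = R$170,748.9336… + R$18,552.60 = R$189,301.53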